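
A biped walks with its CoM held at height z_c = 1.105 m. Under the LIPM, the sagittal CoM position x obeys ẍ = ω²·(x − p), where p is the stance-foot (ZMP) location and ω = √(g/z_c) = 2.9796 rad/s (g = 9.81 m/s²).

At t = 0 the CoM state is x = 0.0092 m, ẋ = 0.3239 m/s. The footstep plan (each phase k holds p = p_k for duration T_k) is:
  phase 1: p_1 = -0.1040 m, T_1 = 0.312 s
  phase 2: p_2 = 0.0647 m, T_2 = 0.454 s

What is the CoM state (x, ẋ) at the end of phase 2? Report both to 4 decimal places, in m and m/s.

x = 0.8042, ẋ = 2.3320

phase 1: p=-0.1040, T=0.312, ωT=0.929635, cosh=1.464141, sinh=1.069444; start (x,ẋ)=(0.009200, 0.323900) → end (x,ẋ)=(0.177996, 0.834949)
phase 2: p=0.0647, T=0.454, ωT=1.352738, cosh=2.063267, sinh=1.804736; start (x,ẋ)=(0.177996, 0.834949) → end (x,ẋ)=(0.804185, 2.331957)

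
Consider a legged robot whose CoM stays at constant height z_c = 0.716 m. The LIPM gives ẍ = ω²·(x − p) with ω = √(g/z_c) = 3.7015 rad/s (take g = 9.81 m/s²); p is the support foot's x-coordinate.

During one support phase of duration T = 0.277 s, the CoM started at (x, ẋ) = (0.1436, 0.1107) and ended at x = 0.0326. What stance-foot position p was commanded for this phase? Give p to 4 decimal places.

ωT = 3.7015·0.277 = 1.025316; cosh(ωT) = 1.573329, sinh(ωT) = 1.214646
x(T) = p + (x₀−p)·cosh(ωT) + (ẋ₀/ω)·sinh(ωT) ⇒ p·(1 − cosh) = x(T) − x₀·cosh − (ẋ₀/ω)·sinh
numerator   = 0.0326 − (0.1436)·1.573329 − (0.1107/3.7015)·1.214646 = -0.229656
denominator = 1 − 1.573329 = -0.573329
p = -0.229656 / -0.573329 = 0.4006

p = 0.4006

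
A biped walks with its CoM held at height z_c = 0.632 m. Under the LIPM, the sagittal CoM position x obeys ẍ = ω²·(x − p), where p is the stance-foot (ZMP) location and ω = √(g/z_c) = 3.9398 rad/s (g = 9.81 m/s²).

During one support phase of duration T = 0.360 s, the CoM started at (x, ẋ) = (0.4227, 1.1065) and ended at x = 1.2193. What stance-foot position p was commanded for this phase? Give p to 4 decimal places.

ωT = 3.9398·0.360 = 1.418328; cosh(ωT) = 2.186164, sinh(ωT) = 1.944045
x(T) = p + (x₀−p)·cosh(ωT) + (ẋ₀/ω)·sinh(ωT) ⇒ p·(1 − cosh) = x(T) − x₀·cosh − (ẋ₀/ω)·sinh
numerator   = 1.2193 − (0.4227)·2.186164 − (1.1065/3.9398)·1.944045 = -0.250780
denominator = 1 − 2.186164 = -1.186164
p = -0.250780 / -1.186164 = 0.2114

p = 0.2114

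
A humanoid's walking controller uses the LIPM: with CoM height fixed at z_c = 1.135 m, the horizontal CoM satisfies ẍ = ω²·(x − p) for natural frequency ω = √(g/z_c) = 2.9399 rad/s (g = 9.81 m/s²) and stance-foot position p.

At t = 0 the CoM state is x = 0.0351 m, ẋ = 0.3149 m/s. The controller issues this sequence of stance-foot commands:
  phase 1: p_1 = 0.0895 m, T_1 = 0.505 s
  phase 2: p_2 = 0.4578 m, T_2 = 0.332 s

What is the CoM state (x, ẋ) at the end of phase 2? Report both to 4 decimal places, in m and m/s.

phase 1: p=0.0895, T=0.505, ωT=1.484650, cosh=2.320000, sinh=2.093418; start (x,ẋ)=(0.035100, 0.314900) → end (x,ẋ)=(0.187523, 0.395766)
phase 2: p=0.4578, T=0.332, ωT=0.976047, cosh=1.515371, sinh=1.138573; start (x,ẋ)=(0.187523, 0.395766) → end (x,ẋ)=(0.201504, -0.304962)

x = 0.2015, ẋ = -0.3050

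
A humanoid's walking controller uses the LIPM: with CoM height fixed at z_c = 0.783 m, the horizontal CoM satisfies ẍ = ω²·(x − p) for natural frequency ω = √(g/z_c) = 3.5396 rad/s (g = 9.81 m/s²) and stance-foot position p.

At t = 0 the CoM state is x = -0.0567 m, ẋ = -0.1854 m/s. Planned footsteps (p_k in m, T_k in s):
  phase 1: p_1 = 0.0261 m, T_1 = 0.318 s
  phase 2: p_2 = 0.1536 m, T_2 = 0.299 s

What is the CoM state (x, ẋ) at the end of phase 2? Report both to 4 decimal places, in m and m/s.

phase 1: p=0.0261, T=0.318, ωT=1.125593, cosh=1.703252, sinh=1.378792; start (x,ẋ)=(-0.056700, -0.185400) → end (x,ẋ)=(-0.187149, -0.719878)
phase 2: p=0.1536, T=0.299, ωT=1.058340, cosh=1.614308, sinh=1.267277; start (x,ẋ)=(-0.187149, -0.719878) → end (x,ẋ)=(-0.654210, -2.690584)

x = -0.6542, ẋ = -2.6906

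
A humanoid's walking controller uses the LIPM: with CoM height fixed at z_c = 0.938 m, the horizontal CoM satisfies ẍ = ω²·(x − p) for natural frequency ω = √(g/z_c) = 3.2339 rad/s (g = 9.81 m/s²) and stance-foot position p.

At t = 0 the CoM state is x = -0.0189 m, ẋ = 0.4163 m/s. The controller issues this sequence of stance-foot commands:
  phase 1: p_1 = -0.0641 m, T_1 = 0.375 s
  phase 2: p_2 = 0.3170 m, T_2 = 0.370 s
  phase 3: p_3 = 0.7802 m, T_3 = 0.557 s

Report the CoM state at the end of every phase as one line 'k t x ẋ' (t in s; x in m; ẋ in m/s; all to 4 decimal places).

phase 1: p=-0.0641, T=0.375, ωT=1.212713, cosh=1.829991, sinh=1.532602; start (x,ẋ)=(-0.018900, 0.416300) → end (x,ẋ)=(0.215907, 0.985849)
phase 2: p=0.3170, T=0.370, ωT=1.196543, cosh=1.805448, sinh=1.503211; start (x,ẋ)=(0.215907, 0.985849) → end (x,ẋ)=(0.592734, 1.288466)
phase 3: p=0.7802, T=0.557, ωT=1.801282, cosh=3.111248, sinh=2.946161; start (x,ẋ)=(0.592734, 1.288466) → end (x,ẋ)=(1.370771, 2.222639)

1 0.3750 0.2159 0.9858
2 0.7450 0.5927 1.2885
3 1.3020 1.3708 2.2226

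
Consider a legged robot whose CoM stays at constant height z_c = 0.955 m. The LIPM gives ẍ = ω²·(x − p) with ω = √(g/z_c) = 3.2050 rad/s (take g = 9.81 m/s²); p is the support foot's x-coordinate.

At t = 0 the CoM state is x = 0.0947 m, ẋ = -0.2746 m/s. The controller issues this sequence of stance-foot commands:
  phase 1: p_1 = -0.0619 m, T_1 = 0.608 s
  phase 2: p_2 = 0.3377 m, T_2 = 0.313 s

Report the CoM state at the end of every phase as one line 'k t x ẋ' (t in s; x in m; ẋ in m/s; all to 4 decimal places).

1 0.6080 0.2043 0.7424
2 0.9210 0.4047 0.6437

phase 1: p=-0.0619, T=0.608, ωT=1.948640, cosh=3.580801, sinh=3.438334; start (x,ẋ)=(0.094700, -0.274600) → end (x,ẋ)=(0.204262, 0.742422)
phase 2: p=0.3377, T=0.313, ωT=1.003165, cosh=1.546808, sinh=1.180091; start (x,ẋ)=(0.204262, 0.742422) → end (x,ẋ)=(0.404659, 0.643695)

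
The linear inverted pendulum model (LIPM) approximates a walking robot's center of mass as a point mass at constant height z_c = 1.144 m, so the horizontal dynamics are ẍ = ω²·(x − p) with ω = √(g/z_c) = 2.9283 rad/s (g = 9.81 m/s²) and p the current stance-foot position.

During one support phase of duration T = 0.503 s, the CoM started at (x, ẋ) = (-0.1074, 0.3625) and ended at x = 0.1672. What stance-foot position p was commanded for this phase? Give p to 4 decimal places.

ωT = 2.9283·0.503 = 1.472935; cosh(ωT) = 2.295635, sinh(ωT) = 2.066383
x(T) = p + (x₀−p)·cosh(ωT) + (ẋ₀/ω)·sinh(ωT) ⇒ p·(1 − cosh) = x(T) − x₀·cosh − (ẋ₀/ω)·sinh
numerator   = 0.1672 − (-0.1074)·2.295635 − (0.3625/2.9283)·2.066383 = 0.157950
denominator = 1 − 2.295635 = -1.295635
p = 0.157950 / -1.295635 = -0.1219

p = -0.1219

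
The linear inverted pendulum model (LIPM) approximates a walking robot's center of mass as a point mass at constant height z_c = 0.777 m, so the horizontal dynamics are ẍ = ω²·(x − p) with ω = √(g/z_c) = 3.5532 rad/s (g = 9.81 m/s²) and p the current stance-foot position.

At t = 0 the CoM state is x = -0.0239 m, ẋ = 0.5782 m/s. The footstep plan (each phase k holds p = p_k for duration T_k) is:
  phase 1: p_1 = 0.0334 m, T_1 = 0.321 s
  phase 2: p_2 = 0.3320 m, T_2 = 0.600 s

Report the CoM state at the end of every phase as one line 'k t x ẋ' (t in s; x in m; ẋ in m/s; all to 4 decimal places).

phase 1: p=0.0334, T=0.321, ωT=1.140577, cosh=1.724104, sinh=1.404470; start (x,ẋ)=(-0.023900, 0.578200) → end (x,ẋ)=(0.163153, 0.710929)
phase 2: p=0.3320, T=0.600, ωT=2.131920, cosh=4.274824, sinh=4.156215; start (x,ẋ)=(0.163153, 0.710929) → end (x,ẋ)=(0.441792, 0.545593)

1 0.3210 0.1632 0.7109
2 0.9210 0.4418 0.5456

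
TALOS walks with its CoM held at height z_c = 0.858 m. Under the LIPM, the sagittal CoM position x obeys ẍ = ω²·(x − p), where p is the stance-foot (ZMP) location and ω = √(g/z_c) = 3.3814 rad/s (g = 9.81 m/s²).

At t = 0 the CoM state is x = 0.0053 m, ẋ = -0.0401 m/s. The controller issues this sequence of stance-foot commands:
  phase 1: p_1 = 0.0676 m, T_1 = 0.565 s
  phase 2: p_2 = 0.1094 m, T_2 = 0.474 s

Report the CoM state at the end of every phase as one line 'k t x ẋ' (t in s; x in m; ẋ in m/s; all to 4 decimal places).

phase 1: p=0.0676, T=0.565, ωT=1.910491, cosh=3.452207, sinh=3.304199; start (x,ẋ)=(0.005300, -0.040100) → end (x,ẋ)=(-0.186657, -0.834500)
phase 2: p=0.1094, T=0.474, ωT=1.602784, cosh=2.584087, sinh=2.382752; start (x,ẋ)=(-0.186657, -0.834500) → end (x,ẋ)=(-1.243679, -4.541762)

1 0.5650 -0.1867 -0.8345
2 1.0390 -1.2437 -4.5418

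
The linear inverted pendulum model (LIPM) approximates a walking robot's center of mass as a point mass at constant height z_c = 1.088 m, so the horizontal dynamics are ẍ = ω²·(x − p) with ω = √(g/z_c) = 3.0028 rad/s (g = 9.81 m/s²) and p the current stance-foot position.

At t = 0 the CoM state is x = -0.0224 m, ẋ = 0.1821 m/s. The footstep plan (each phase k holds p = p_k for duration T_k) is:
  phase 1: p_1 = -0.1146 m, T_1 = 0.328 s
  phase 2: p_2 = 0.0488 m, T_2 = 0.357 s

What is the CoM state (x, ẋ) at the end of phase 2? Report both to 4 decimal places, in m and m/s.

phase 1: p=-0.1146, T=0.328, ωT=0.984918, cosh=1.525532, sinh=1.152062; start (x,ẋ)=(-0.022400, 0.182100) → end (x,ẋ)=(0.095919, 0.596757)
phase 2: p=0.0488, T=0.357, ωT=1.072000, cosh=1.631769, sinh=1.289446; start (x,ẋ)=(0.095919, 0.596757) → end (x,ẋ)=(0.381943, 1.156212)

x = 0.3819, ẋ = 1.1562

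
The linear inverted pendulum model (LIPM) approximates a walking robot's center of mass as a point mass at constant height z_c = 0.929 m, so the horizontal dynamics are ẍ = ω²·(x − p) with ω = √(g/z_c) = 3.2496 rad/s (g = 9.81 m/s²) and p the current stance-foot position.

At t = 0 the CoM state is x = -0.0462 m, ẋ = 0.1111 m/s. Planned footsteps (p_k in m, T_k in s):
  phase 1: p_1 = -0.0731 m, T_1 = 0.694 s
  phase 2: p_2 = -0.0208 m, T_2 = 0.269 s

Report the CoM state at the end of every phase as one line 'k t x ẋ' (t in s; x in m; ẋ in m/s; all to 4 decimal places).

phase 1: p=-0.0731, T=0.694, ωT=2.255222, cosh=4.821132, sinh=4.716282; start (x,ẋ)=(-0.046200, 0.111100) → end (x,ẋ)=(0.217833, 0.947898)
phase 2: p=-0.0208, T=0.269, ωT=0.874142, cosh=1.407019, sinh=0.989800; start (x,ẋ)=(0.217833, 0.947898) → end (x,ẋ)=(0.603682, 2.101261)

1 0.6940 0.2178 0.9479
2 0.9630 0.6037 2.1013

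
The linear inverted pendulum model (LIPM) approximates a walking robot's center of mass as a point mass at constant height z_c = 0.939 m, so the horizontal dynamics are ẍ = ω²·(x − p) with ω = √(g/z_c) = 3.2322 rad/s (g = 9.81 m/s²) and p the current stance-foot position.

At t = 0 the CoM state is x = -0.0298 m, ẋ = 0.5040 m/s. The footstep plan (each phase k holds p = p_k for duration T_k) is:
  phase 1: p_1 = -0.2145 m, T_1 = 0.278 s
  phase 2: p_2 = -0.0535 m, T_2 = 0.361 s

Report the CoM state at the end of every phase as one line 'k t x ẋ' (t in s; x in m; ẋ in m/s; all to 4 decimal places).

phase 1: p=-0.2145, T=0.278, ωT=0.898552, cosh=1.431601, sinh=1.024442; start (x,ẋ)=(-0.029800, 0.504000) → end (x,ẋ)=(0.209659, 1.333106)
phase 2: p=-0.0535, T=0.361, ωT=1.166824, cosh=1.761565, sinh=1.450211; start (x,ẋ)=(0.209659, 1.333106) → end (x,ẋ)=(1.008205, 3.581877)

1 0.2780 0.2097 1.3331
2 0.6390 1.0082 3.5819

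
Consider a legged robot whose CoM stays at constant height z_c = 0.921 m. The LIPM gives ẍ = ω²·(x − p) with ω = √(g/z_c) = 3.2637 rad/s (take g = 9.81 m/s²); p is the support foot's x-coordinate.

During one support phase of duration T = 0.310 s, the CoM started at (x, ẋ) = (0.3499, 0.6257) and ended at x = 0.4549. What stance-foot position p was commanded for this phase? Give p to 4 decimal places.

p = 0.5722

ωT = 3.2637·0.310 = 1.011747; cosh(ωT) = 1.556993, sinh(ωT) = 1.193409
x(T) = p + (x₀−p)·cosh(ωT) + (ẋ₀/ω)·sinh(ωT) ⇒ p·(1 − cosh) = x(T) − x₀·cosh − (ẋ₀/ω)·sinh
numerator   = 0.4549 − (0.3499)·1.556993 − (0.6257/3.2637)·1.193409 = -0.318686
denominator = 1 − 1.556993 = -0.556993
p = -0.318686 / -0.556993 = 0.5722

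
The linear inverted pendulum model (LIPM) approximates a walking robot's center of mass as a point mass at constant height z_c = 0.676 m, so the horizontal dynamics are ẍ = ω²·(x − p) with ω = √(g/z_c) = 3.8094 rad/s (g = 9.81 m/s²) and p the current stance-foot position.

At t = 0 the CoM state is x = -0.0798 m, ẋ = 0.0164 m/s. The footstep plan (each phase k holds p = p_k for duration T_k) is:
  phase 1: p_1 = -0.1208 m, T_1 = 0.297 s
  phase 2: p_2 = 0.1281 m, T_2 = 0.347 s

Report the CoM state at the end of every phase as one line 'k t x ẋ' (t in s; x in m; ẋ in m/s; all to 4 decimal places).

phase 1: p=-0.1208, T=0.297, ωT=1.131392, cosh=1.711276, sinh=1.388692; start (x,ẋ)=(-0.079800, 0.016400) → end (x,ẋ)=(-0.044659, 0.244958)
phase 2: p=0.1281, T=0.347, ωT=1.321862, cosh=2.008518, sinh=1.741879; start (x,ẋ)=(-0.044659, 0.244958) → end (x,ẋ)=(-0.106881, -0.654343)

1 0.2970 -0.0447 0.2450
2 0.6440 -0.1069 -0.6543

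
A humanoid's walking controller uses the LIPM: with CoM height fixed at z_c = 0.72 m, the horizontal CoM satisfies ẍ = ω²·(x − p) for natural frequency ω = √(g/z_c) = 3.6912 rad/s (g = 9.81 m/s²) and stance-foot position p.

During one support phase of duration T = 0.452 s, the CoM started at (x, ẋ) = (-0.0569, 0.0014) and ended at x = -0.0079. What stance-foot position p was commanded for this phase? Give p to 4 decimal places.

p = -0.0844

ωT = 3.6912·0.452 = 1.668422; cosh(ωT) = 2.746169, sinh(ωT) = 2.557625
x(T) = p + (x₀−p)·cosh(ωT) + (ẋ₀/ω)·sinh(ωT) ⇒ p·(1 − cosh) = x(T) − x₀·cosh − (ẋ₀/ω)·sinh
numerator   = -0.0079 − (-0.0569)·2.746169 − (0.0014/3.6912)·2.557625 = 0.147387
denominator = 1 − 2.746169 = -1.746169
p = 0.147387 / -1.746169 = -0.0844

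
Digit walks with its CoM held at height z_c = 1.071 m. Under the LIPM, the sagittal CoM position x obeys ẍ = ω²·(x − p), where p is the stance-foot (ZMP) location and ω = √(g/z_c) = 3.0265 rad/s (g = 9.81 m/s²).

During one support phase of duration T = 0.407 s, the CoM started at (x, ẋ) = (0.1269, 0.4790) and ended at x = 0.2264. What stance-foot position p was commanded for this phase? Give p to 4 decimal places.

p = 0.2998

ωT = 3.0265·0.407 = 1.231785; cosh(ωT) = 1.859557, sinh(ωT) = 1.567786
x(T) = p + (x₀−p)·cosh(ωT) + (ẋ₀/ω)·sinh(ωT) ⇒ p·(1 − cosh) = x(T) − x₀·cosh − (ẋ₀/ω)·sinh
numerator   = 0.2264 − (0.1269)·1.859557 − (0.4790/3.0265)·1.567786 = -0.257709
denominator = 1 − 1.859557 = -0.859557
p = -0.257709 / -0.859557 = 0.2998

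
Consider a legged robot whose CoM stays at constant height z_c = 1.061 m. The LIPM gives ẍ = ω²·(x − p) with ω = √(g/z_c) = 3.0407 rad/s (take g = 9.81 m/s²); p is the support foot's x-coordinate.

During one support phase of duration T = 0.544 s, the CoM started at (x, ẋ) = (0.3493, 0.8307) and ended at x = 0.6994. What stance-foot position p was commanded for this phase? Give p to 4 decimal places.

p = 0.5470

ωT = 3.0407·0.544 = 1.654141; cosh(ωT) = 2.709921, sinh(ωT) = 2.518665
x(T) = p + (x₀−p)·cosh(ωT) + (ẋ₀/ω)·sinh(ωT) ⇒ p·(1 − cosh) = x(T) − x₀·cosh − (ẋ₀/ω)·sinh
numerator   = 0.6994 − (0.3493)·2.709921 − (0.8307/3.0407)·2.518665 = -0.935259
denominator = 1 − 2.709921 = -1.709921
p = -0.935259 / -1.709921 = 0.5470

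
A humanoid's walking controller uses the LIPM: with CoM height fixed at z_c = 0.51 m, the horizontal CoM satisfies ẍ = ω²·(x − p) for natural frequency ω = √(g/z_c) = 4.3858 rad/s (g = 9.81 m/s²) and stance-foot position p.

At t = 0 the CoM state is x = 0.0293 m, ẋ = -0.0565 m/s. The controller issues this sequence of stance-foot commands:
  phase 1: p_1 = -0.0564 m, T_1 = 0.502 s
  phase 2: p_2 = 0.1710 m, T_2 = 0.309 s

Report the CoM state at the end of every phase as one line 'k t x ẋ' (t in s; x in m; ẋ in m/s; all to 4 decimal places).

phase 1: p=-0.0564, T=0.502, ωT=2.201672, cosh=4.575365, sinh=4.464747; start (x,ẋ)=(0.029300, -0.056500) → end (x,ẋ)=(0.278192, 1.419625)
phase 2: p=0.1710, T=0.309, ωT=1.355212, cosh=2.067738, sinh=1.809846; start (x,ẋ)=(0.278192, 1.419625) → end (x,ẋ)=(0.978468, 3.786261)

1 0.5020 0.2782 1.4196
2 0.8110 0.9785 3.7863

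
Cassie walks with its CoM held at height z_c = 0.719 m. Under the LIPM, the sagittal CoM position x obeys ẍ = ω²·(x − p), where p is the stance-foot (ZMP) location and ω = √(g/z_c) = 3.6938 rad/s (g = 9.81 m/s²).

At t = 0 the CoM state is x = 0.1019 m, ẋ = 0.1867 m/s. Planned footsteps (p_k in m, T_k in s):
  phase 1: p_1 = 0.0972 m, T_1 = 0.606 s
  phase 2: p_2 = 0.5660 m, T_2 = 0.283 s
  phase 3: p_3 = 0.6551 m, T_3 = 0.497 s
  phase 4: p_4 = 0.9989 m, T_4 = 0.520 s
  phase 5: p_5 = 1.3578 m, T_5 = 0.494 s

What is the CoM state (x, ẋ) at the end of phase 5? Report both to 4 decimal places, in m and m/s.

x = -0.2726, ẋ = -5.7749

phase 1: p=0.0972, T=0.606, ωT=2.238443, cosh=4.742670, sinh=4.636045; start (x,ẋ)=(0.101900, 0.186700) → end (x,ẋ)=(0.353816, 0.965942)
phase 2: p=0.5660, T=0.283, ωT=1.045345, cosh=1.597976, sinh=1.246405; start (x,ẋ)=(0.353816, 0.965942) → end (x,ẋ)=(0.552874, 0.566661)
phase 3: p=0.6551, T=0.497, ωT=1.835819, cosh=3.214874, sinh=3.055391; start (x,ẋ)=(0.552874, 0.566661) → end (x,ẋ)=(0.795180, 0.668020)
phase 4: p=0.9989, T=0.520, ωT=1.920776, cosh=3.486373, sinh=3.339880; start (x,ẋ)=(0.795180, 0.668020) → end (x,ẋ)=(0.892668, -0.184302)
phase 5: p=1.3578, T=0.494, ωT=1.824737, cosh=3.181213, sinh=3.019953; start (x,ẋ)=(0.892668, -0.184302) → end (x,ẋ)=(-0.272564, -5.774896)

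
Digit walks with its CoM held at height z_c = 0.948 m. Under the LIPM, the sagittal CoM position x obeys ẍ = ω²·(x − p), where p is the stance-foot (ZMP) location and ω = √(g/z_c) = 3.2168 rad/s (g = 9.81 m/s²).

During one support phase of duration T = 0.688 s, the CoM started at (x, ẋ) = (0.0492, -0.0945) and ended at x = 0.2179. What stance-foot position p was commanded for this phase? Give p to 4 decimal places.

ωT = 3.2168·0.688 = 2.213158; cosh(ωT) = 4.626954, sinh(ωT) = 4.517599
x(T) = p + (x₀−p)·cosh(ωT) + (ẋ₀/ω)·sinh(ωT) ⇒ p·(1 − cosh) = x(T) − x₀·cosh − (ẋ₀/ω)·sinh
numerator   = 0.2179 − (0.0492)·4.626954 − (-0.0945/3.2168)·4.517599 = 0.122967
denominator = 1 − 4.626954 = -3.626954
p = 0.122967 / -3.626954 = -0.0339

p = -0.0339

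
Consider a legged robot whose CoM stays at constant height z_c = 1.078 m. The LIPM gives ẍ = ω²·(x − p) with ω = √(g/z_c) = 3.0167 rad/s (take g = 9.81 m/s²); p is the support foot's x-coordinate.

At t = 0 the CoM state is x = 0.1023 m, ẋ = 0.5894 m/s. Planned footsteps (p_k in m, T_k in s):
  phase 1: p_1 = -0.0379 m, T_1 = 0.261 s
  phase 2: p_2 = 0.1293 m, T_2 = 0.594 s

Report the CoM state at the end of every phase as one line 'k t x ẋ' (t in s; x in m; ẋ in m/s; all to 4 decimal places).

1 0.2610 0.3183 1.1502
2 0.8550 1.8243 5.2101

phase 1: p=-0.0379, T=0.261, ωT=0.787359, cosh=1.326315, sinh=0.871270; start (x,ẋ)=(0.102300, 0.589400) → end (x,ẋ)=(0.318277, 1.150226)
phase 2: p=0.1293, T=0.594, ωT=1.791920, cosh=3.083801, sinh=2.917161; start (x,ẋ)=(0.318277, 1.150226) → end (x,ẋ)=(1.824341, 5.210104)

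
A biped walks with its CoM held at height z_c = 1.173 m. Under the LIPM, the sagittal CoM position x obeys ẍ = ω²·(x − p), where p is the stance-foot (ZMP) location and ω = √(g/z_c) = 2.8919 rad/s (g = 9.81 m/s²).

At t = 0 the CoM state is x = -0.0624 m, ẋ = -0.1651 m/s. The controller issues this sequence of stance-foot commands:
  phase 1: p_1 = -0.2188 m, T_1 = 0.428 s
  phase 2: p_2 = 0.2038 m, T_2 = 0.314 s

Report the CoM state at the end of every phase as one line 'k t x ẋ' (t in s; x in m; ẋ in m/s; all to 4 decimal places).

1 0.4280 -0.0166 0.4056
2 0.7420 0.0316 -0.0772

phase 1: p=-0.2188, T=0.428, ωT=1.237733, cosh=1.868915, sinh=1.578874; start (x,ẋ)=(-0.062400, -0.165100) → end (x,ẋ)=(-0.016640, 0.405556)
phase 2: p=0.2038, T=0.314, ωT=0.908057, cosh=1.441403, sinh=1.038096; start (x,ẋ)=(-0.016640, 0.405556) → end (x,ẋ)=(0.031638, -0.077208)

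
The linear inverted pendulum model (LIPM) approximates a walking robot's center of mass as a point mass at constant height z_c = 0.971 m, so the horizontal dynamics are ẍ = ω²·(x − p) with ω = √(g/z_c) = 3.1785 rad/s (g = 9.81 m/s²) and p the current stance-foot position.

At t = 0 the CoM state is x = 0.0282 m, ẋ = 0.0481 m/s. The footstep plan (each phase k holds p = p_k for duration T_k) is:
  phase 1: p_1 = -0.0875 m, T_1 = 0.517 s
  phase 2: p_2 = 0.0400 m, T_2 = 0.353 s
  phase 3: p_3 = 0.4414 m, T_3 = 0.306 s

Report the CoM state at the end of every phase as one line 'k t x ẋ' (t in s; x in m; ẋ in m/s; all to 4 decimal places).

phase 1: p=-0.0875, T=0.517, ωT=1.643285, cosh=2.682737, sinh=2.489393; start (x,ẋ)=(0.028200, 0.048100) → end (x,ẋ)=(0.260564, 1.044520)
phase 2: p=0.0400, T=0.353, ωT=1.122011, cosh=1.698323, sinh=1.372699; start (x,ẋ)=(0.260564, 1.044520) → end (x,ẋ)=(0.865687, 2.736282)
phase 3: p=0.4414, T=0.306, ωT=0.972621, cosh=1.511479, sinh=1.133388; start (x,ẋ)=(0.865687, 2.736282) → end (x,ẋ)=(2.058403, 5.664316)

1 0.5170 0.2606 1.0445
2 0.8700 0.8657 2.7363
3 1.1760 2.0584 5.6643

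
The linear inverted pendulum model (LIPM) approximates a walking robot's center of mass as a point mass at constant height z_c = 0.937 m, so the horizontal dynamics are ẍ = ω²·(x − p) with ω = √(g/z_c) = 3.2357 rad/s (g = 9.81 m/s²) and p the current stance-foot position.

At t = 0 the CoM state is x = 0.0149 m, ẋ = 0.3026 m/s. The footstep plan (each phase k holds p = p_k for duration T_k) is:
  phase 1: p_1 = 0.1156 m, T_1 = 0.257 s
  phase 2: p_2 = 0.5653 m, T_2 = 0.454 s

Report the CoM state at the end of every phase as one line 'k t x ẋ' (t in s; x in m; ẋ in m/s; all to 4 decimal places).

1 0.2570 0.0651 0.1101
2 0.7110 -0.5090 -3.0781

phase 1: p=0.1156, T=0.257, ωT=0.831575, cosh=1.366148, sinh=0.930785; start (x,ẋ)=(0.014900, 0.302600) → end (x,ẋ)=(0.065075, 0.110114)
phase 2: p=0.5653, T=0.454, ωT=1.469008, cosh=2.287538, sinh=2.057384; start (x,ẋ)=(0.065075, 0.110114) → end (x,ẋ)=(-0.508968, -3.078146)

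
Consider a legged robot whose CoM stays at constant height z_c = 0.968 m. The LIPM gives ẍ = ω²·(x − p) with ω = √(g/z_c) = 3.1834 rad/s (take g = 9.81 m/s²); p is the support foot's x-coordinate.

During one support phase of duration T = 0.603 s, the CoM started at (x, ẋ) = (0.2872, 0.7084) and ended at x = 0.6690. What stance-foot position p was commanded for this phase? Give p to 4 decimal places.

p = 0.4324

ωT = 3.1834·0.603 = 1.919590; cosh(ωT) = 3.482415, sinh(ωT) = 3.335748
x(T) = p + (x₀−p)·cosh(ωT) + (ẋ₀/ω)·sinh(ωT) ⇒ p·(1 − cosh) = x(T) − x₀·cosh − (ẋ₀/ω)·sinh
numerator   = 0.6690 − (0.2872)·3.482415 − (0.7084/3.1834)·3.335748 = -1.073452
denominator = 1 − 3.482415 = -2.482415
p = -1.073452 / -2.482415 = 0.4324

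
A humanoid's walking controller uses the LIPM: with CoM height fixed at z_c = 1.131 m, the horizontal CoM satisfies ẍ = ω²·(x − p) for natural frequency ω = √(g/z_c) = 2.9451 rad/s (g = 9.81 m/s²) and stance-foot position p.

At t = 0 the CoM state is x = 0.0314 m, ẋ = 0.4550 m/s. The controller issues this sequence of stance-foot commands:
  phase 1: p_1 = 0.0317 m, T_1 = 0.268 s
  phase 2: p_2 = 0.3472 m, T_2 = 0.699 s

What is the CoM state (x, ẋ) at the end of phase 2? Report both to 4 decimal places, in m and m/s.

x = 0.4166, ẋ = 0.3495

phase 1: p=0.0317, T=0.268, ωT=0.789287, cosh=1.327997, sinh=0.873828; start (x,ẋ)=(0.031400, 0.455000) → end (x,ẋ)=(0.166303, 0.603467)
phase 2: p=0.3472, T=0.699, ωT=2.058625, cosh=3.981409, sinh=3.853779; start (x,ẋ)=(0.166303, 0.603467) → end (x,ẋ)=(0.416634, 0.349506)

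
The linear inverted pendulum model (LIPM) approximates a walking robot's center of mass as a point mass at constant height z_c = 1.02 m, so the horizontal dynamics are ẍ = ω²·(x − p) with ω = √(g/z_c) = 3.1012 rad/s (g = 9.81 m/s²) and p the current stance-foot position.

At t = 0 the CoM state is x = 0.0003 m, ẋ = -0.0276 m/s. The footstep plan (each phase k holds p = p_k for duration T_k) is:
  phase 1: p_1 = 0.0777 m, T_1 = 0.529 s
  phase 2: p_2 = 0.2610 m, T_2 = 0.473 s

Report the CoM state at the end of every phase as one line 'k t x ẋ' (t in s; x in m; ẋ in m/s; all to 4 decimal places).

phase 1: p=0.0777, T=0.529, ωT=1.640535, cosh=2.675902, sinh=2.482025; start (x,ẋ)=(0.000300, -0.027600) → end (x,ẋ)=(-0.151504, -0.669623)
phase 2: p=0.2610, T=0.473, ωT=1.466868, cosh=2.283140, sinh=2.052493; start (x,ẋ)=(-0.151504, -0.669623) → end (x,ẋ)=(-1.123987, -4.154511)

1 0.5290 -0.1515 -0.6696
2 1.0020 -1.1240 -4.1545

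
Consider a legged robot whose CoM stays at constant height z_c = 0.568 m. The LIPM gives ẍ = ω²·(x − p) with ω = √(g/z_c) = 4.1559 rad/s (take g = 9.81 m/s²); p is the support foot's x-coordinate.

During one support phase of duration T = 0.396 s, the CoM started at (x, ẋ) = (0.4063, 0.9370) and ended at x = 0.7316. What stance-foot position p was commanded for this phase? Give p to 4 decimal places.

p = 0.5469

ωT = 4.1559·0.396 = 1.645736; cosh(ωT) = 2.688849, sinh(ωT) = 2.495978
x(T) = p + (x₀−p)·cosh(ωT) + (ẋ₀/ω)·sinh(ωT) ⇒ p·(1 − cosh) = x(T) − x₀·cosh − (ẋ₀/ω)·sinh
numerator   = 0.7316 − (0.4063)·2.688849 − (0.9370/4.1559)·2.495978 = -0.923629
denominator = 1 − 2.688849 = -1.688849
p = -0.923629 / -1.688849 = 0.5469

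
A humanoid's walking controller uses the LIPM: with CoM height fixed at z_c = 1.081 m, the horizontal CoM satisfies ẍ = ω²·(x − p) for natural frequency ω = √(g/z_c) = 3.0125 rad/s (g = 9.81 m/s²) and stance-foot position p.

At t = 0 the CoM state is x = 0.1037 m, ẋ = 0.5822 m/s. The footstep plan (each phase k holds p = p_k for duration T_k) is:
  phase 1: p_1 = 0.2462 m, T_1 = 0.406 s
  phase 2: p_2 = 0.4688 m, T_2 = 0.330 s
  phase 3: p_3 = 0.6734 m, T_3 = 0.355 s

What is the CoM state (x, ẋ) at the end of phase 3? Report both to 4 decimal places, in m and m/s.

phase 1: p=0.2462, T=0.406, ωT=1.223075, cosh=1.845972, sinh=1.551648; start (x,ẋ)=(0.103700, 0.582200) → end (x,ẋ)=(0.283023, 0.408631)
phase 2: p=0.4688, T=0.330, ωT=0.994125, cosh=1.536203, sinh=1.166156; start (x,ẋ)=(0.283023, 0.408631) → end (x,ẋ)=(0.341592, -0.024903)
phase 3: p=0.6734, T=0.355, ωT=1.069438, cosh=1.628471, sinh=1.285269; start (x,ẋ)=(0.341592, -0.024903) → end (x,ẋ)=(0.122435, -1.325273)

x = 0.1224, ẋ = -1.3253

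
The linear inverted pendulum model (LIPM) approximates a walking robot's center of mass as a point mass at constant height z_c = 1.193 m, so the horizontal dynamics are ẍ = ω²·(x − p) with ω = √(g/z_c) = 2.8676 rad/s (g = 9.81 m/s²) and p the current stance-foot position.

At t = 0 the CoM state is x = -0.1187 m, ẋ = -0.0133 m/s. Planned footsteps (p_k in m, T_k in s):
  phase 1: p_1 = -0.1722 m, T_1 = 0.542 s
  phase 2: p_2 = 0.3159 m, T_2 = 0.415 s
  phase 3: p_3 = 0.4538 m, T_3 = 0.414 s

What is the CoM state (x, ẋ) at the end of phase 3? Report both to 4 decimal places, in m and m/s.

phase 1: p=-0.1722, T=0.542, ωT=1.554239, cosh=2.471418, sinh=2.260068; start (x,ẋ)=(-0.118700, -0.013300) → end (x,ẋ)=(-0.050461, 0.313862)
phase 2: p=0.3159, T=0.415, ωT=1.190054, cosh=1.795732, sinh=1.491527; start (x,ẋ)=(-0.050461, 0.313862) → end (x,ẋ)=(-0.178738, -1.003353)
phase 3: p=0.4538, T=0.414, ωT=1.187186, cosh=1.791462, sinh=1.486384; start (x,ẋ)=(-0.178738, -1.003353) → end (x,ẋ)=(-1.199442, -4.493568)

x = -1.1994, ẋ = -4.4936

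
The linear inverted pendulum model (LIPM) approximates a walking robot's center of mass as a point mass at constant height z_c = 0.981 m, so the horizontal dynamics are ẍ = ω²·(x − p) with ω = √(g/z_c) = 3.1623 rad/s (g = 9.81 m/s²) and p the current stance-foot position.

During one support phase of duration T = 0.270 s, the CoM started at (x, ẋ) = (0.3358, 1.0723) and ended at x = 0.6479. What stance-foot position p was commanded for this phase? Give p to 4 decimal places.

p = 0.3717

ωT = 3.1623·0.270 = 0.853821; cosh(ωT) = 1.387194, sinh(ωT) = 0.961409
x(T) = p + (x₀−p)·cosh(ωT) + (ẋ₀/ω)·sinh(ωT) ⇒ p·(1 − cosh) = x(T) − x₀·cosh − (ẋ₀/ω)·sinh
numerator   = 0.6479 − (0.3358)·1.387194 − (1.0723/3.1623)·0.961409 = -0.143923
denominator = 1 − 1.387194 = -0.387194
p = -0.143923 / -0.387194 = 0.3717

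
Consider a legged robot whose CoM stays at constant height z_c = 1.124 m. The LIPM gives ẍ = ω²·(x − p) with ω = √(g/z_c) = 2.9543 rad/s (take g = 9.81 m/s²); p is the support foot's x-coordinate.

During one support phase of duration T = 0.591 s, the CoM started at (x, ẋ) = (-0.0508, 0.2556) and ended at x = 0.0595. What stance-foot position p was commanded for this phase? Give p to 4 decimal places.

ωT = 2.9543·0.591 = 1.745991; cosh(ωT) = 2.953026, sinh(ωT) = 2.778554
x(T) = p + (x₀−p)·cosh(ωT) + (ẋ₀/ω)·sinh(ωT) ⇒ p·(1 − cosh) = x(T) − x₀·cosh − (ẋ₀/ω)·sinh
numerator   = 0.0595 − (-0.0508)·2.953026 − (0.2556/2.9543)·2.778554 = -0.030881
denominator = 1 − 2.953026 = -1.953026
p = -0.030881 / -1.953026 = 0.0158

p = 0.0158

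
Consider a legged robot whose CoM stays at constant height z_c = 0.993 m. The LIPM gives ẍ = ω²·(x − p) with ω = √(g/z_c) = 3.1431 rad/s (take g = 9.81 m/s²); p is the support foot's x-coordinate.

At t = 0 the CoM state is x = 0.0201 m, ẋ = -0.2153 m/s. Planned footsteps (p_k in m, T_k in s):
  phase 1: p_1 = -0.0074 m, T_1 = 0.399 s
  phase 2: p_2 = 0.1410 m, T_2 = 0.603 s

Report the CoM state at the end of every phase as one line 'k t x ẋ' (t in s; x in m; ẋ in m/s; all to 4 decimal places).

1 0.3990 -0.0655 -0.2689
2 1.0020 -0.8399 -3.0260

phase 1: p=-0.0074, T=0.399, ωT=1.254097, cosh=1.895003, sinh=1.609669; start (x,ẋ)=(0.020100, -0.215300) → end (x,ẋ)=(-0.065549, -0.268862)
phase 2: p=0.1410, T=0.603, ωT=1.895289, cosh=3.402374, sinh=3.252099; start (x,ẋ)=(-0.065549, -0.268862) → end (x,ẋ)=(-0.839941, -3.026041)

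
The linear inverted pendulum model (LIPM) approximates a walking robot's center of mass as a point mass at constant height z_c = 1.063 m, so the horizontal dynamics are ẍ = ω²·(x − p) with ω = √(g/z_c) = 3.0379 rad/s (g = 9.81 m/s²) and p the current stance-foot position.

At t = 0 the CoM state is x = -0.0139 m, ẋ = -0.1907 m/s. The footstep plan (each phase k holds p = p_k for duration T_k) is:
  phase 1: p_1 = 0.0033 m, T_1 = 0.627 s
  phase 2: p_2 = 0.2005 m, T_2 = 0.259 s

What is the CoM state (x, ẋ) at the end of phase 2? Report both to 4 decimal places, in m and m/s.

x = -0.6494, ẋ = -2.3186

phase 1: p=0.0033, T=0.627, ωT=1.904763, cosh=3.433338, sinh=3.284480; start (x,ẋ)=(-0.013900, -0.190700) → end (x,ẋ)=(-0.261932, -0.826358)
phase 2: p=0.2005, T=0.259, ωT=0.786816, cosh=1.325842, sinh=0.870550; start (x,ẋ)=(-0.261932, -0.826358) → end (x,ẋ)=(-0.649416, -2.318588)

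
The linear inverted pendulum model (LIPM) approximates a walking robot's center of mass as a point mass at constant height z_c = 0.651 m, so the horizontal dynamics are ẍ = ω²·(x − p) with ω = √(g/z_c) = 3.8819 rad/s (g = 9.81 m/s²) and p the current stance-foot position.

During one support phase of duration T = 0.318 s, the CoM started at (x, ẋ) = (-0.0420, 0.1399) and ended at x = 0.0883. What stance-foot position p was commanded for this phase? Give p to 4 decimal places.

p = -0.1272

ωT = 3.8819·0.318 = 1.234444; cosh(ωT) = 1.863732, sinh(ωT) = 1.572736
x(T) = p + (x₀−p)·cosh(ωT) + (ẋ₀/ω)·sinh(ωT) ⇒ p·(1 − cosh) = x(T) − x₀·cosh − (ẋ₀/ω)·sinh
numerator   = 0.0883 − (-0.0420)·1.863732 − (0.1399/3.8819)·1.572736 = 0.109897
denominator = 1 − 1.863732 = -0.863732
p = 0.109897 / -0.863732 = -0.1272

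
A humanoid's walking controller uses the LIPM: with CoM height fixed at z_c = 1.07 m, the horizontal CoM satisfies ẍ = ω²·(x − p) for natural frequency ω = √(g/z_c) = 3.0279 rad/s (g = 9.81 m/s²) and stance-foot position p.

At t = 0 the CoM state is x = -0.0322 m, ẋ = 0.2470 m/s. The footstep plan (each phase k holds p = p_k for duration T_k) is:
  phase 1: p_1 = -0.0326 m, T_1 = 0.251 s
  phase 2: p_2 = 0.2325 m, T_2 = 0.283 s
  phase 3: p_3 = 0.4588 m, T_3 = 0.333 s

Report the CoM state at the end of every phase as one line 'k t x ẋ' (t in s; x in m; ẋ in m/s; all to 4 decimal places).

1 0.2510 0.0361 0.3228
2 0.5340 0.0624 -0.1256
3 0.8670 -0.2061 -1.6210

phase 1: p=-0.0326, T=0.251, ωT=0.760003, cosh=1.302974, sinh=0.835309; start (x,ẋ)=(-0.032200, 0.247000) → end (x,ẋ)=(0.036061, 0.322846)
phase 2: p=0.2325, T=0.283, ωT=0.856896, cosh=1.390157, sinh=0.965679; start (x,ẋ)=(0.036061, 0.322846) → end (x,ẋ)=(0.062384, -0.125576)
phase 3: p=0.4588, T=0.333, ωT=1.008291, cosh=1.552877, sinh=1.188035; start (x,ẋ)=(0.062384, -0.125576) → end (x,ẋ)=(-0.206057, -1.621013)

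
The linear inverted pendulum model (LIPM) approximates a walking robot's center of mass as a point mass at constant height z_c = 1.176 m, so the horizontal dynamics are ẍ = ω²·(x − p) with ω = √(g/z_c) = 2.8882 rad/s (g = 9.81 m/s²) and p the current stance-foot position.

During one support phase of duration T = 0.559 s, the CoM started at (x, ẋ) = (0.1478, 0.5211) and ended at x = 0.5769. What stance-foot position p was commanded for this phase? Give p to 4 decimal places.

ωT = 2.8882·0.559 = 1.614504; cosh(ωT) = 2.612192, sinh(ωT) = 2.413202
x(T) = p + (x₀−p)·cosh(ωT) + (ẋ₀/ω)·sinh(ωT) ⇒ p·(1 − cosh) = x(T) − x₀·cosh − (ẋ₀/ω)·sinh
numerator   = 0.5769 − (0.1478)·2.612192 − (0.5211/2.8882)·2.413202 = -0.244581
denominator = 1 − 2.612192 = -1.612192
p = -0.244581 / -1.612192 = 0.1517

p = 0.1517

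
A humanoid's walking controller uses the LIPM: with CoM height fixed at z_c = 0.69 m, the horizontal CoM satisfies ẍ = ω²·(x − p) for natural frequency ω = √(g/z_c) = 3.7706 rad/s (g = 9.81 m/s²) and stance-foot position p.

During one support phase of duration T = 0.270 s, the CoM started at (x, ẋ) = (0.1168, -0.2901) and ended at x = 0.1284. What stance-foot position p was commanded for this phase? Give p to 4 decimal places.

p = -0.0677

ωT = 3.7706·0.270 = 1.018062; cosh(ωT) = 1.564560, sinh(ωT) = 1.203266
x(T) = p + (x₀−p)·cosh(ωT) + (ẋ₀/ω)·sinh(ωT) ⇒ p·(1 − cosh) = x(T) − x₀·cosh − (ẋ₀/ω)·sinh
numerator   = 0.1284 − (0.1168)·1.564560 − (-0.2901/3.7706)·1.203266 = 0.038235
denominator = 1 − 1.564560 = -0.564560
p = 0.038235 / -0.564560 = -0.0677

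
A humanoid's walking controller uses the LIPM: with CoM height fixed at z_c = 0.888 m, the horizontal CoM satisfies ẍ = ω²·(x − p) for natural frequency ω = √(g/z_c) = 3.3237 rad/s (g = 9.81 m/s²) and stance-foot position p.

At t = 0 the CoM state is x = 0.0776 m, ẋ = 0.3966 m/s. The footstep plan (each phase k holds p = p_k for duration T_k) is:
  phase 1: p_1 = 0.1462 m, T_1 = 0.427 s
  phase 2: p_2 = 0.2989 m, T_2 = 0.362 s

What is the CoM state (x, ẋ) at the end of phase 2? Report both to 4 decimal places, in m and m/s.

x = 0.3641, ẋ = 0.4143

phase 1: p=0.1462, T=0.427, ωT=1.419220, cosh=2.187898, sinh=1.945996; start (x,ẋ)=(0.077600, 0.396600) → end (x,ẋ)=(0.228316, 0.424022)
phase 2: p=0.2989, T=0.362, ωT=1.203179, cosh=1.815464, sinh=1.515226; start (x,ẋ)=(0.228316, 0.424022) → end (x,ẋ)=(0.364062, 0.414324)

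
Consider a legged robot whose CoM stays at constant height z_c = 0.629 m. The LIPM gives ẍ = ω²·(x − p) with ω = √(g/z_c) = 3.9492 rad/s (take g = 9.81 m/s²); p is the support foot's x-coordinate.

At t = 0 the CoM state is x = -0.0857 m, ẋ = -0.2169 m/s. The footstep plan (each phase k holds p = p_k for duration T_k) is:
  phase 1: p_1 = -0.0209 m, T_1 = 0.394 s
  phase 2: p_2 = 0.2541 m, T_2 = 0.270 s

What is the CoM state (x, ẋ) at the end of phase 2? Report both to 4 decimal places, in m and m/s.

x = -1.0171, ẋ = -4.6434

phase 1: p=-0.0209, T=0.394, ωT=1.555985, cosh=2.475367, sinh=2.264385; start (x,ẋ)=(-0.085700, -0.216900) → end (x,ẋ)=(-0.305669, -1.116382)
phase 2: p=0.2541, T=0.270, ωT=1.066284, cosh=1.624426, sinh=1.280140; start (x,ẋ)=(-0.305669, -1.116382) → end (x,ẋ)=(-1.017081, -4.643411)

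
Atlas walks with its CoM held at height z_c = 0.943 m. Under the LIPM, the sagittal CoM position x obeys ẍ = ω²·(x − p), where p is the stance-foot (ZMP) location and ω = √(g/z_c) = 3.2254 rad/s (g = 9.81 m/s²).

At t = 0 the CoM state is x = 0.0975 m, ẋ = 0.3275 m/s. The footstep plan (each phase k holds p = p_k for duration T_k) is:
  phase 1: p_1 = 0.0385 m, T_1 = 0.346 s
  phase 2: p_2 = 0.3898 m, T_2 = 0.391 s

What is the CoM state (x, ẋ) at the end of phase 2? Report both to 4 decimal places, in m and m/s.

x = 0.5829, ẋ = 0.9567

phase 1: p=0.0385, T=0.346, ωT=1.115988, cosh=1.690088, sinh=1.362496; start (x,ẋ)=(0.097500, 0.327500) → end (x,ẋ)=(0.276560, 0.812785)
phase 2: p=0.3898, T=0.391, ωT=1.261131, cosh=1.906373, sinh=1.623040; start (x,ẋ)=(0.276560, 0.812785) → end (x,ẋ)=(0.582920, 0.956665)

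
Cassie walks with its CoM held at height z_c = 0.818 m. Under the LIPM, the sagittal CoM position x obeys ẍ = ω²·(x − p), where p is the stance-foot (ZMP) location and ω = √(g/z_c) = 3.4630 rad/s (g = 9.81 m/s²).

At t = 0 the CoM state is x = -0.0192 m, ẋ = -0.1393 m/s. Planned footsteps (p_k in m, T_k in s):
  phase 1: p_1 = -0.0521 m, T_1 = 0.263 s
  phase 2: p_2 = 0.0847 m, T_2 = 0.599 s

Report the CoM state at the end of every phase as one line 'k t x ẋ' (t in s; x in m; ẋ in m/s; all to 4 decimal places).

phase 1: p=-0.0521, T=0.263, ωT=0.910769, cosh=1.444224, sinh=1.042009; start (x,ẋ)=(-0.019200, -0.139300) → end (x,ẋ)=(-0.046500, -0.082461)
phase 2: p=0.0847, T=0.599, ωT=2.074337, cosh=4.042454, sinh=3.916814; start (x,ẋ)=(-0.046500, -0.082461) → end (x,ẋ)=(-0.538938, -2.112935)

1 0.2630 -0.0465 -0.0825
2 0.8620 -0.5389 -2.1129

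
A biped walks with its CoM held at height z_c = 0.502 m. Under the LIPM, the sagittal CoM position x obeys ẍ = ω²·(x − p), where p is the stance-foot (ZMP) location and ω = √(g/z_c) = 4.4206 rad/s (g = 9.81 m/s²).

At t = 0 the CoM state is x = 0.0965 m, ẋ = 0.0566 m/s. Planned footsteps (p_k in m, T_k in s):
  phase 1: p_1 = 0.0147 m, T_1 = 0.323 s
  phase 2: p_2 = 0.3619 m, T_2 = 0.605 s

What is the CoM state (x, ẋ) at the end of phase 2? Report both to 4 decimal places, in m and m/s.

phase 1: p=0.0147, T=0.323, ωT=1.427854, cosh=2.204782, sinh=1.964959; start (x,ẋ)=(0.096500, 0.056600) → end (x,ẋ)=(0.220210, 0.835330)
phase 2: p=0.3619, T=0.605, ωT=2.674463, cosh=7.286751, sinh=7.217807; start (x,ẋ)=(0.220210, 0.835330) → end (x,ẋ)=(0.693338, 1.565927)

x = 0.6933, ẋ = 1.5659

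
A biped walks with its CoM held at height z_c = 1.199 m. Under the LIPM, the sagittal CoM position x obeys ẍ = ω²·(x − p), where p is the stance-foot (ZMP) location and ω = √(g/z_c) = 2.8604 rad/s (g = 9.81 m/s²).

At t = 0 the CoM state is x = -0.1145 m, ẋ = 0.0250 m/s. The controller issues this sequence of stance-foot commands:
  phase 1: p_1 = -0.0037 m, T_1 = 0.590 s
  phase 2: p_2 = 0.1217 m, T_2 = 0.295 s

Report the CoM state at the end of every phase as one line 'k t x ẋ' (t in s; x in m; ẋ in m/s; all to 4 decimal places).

1 0.5900 -0.2907 -0.7576
2 0.8850 -0.6973 -2.1613

phase 1: p=-0.0037, T=0.590, ωT=1.687636, cosh=2.795820, sinh=2.610864; start (x,ẋ)=(-0.114500, 0.025000) → end (x,ẋ)=(-0.290658, -0.757572)
phase 2: p=0.1217, T=0.295, ωT=0.843818, cosh=1.377647, sinh=0.947581; start (x,ẋ)=(-0.290658, -0.757572) → end (x,ẋ)=(-0.697348, -2.161346)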